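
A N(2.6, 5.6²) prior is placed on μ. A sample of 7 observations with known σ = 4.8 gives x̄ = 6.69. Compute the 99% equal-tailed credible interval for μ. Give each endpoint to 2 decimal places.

[1.86, 10.75]

Posterior precision = 1/5.6² + 7/4.8² = 0.0319 + 0.3038 = 0.3357, so posterior SD = 1.7259.
Posterior mean = (2.6/5.6² + 7·6.69/4.8²) / 0.3357 = 6.3015.
Interval: 6.3015 ± 2.576 × 1.7259 → [1.86, 10.75].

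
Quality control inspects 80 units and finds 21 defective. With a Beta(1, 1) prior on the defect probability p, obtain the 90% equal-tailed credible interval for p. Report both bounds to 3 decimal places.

Posterior: Beta(1+21, 1+59) = Beta(22, 60).
Equal-tailed 90% interval: the 0.05 and 0.95 quantiles of Beta(22, 60).
Posterior mean ≈ 0.268, SD ≈ 0.049; a Normal approximation gives roughly [0.188, 0.348].
Exact: F⁻¹(0.05) = 0.192; F⁻¹(0.95) = 0.351.

[0.192, 0.351]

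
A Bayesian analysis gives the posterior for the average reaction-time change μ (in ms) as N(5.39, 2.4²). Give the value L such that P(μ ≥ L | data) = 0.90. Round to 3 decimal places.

Need L with P(μ ≥ L) = 0.90: L = 5.39 − z_{0.1}·2.4.
z = 1.282; L = 5.39 − 1.282 × 2.4 = 2.314.

2.314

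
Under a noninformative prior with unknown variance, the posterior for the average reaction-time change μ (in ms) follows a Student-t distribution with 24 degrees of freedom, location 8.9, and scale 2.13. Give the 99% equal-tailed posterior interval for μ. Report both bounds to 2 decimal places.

The t_24 distribution is symmetric; the 99% interval is 8.9 ± t·2.13 with t_{0.995,24} = 2.797.
Half-width: 2.797 × 2.13 = 5.96.
8.9 − 5.96 = 2.94; 8.9 + 5.96 = 14.86.

[2.94, 14.86]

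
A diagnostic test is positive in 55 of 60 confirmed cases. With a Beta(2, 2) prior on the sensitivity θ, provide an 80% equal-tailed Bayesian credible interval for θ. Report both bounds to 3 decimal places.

[0.839, 0.937]

Posterior: Beta(2+55, 2+5) = Beta(57, 7).
Equal-tailed 80% interval: the 0.1 and 0.9 quantiles of Beta(57, 7).
Posterior mean ≈ 0.891, SD ≈ 0.039; a Normal approximation gives roughly [0.841, 0.940].
Exact: F⁻¹(0.1) = 0.839; F⁻¹(0.9) = 0.937.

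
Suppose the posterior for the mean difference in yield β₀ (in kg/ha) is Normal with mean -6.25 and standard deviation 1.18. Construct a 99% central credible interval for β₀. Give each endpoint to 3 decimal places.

The posterior is symmetric, so the 99% equal-tailed interval is β₀ = -6.25 ± z·1.18 with z = 2.576.
Half-width: 2.576 × 1.18 = 3.039.
-6.25 − 3.039 = -9.289; -6.25 + 3.039 = -3.211.

[-9.289, -3.211]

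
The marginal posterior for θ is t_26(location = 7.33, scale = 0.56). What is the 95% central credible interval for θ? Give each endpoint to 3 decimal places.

[6.179, 8.481]

The t_26 distribution is symmetric; the 95% interval is 7.33 ± t·0.56 with t_{0.975,26} = 2.056.
Half-width: 2.056 × 0.56 = 1.151.
7.33 − 1.151 = 6.179; 7.33 + 1.151 = 8.481.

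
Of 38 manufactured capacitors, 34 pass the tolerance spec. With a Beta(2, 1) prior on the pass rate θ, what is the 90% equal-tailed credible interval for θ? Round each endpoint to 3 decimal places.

[0.786, 0.949]

Posterior: Beta(2+34, 1+4) = Beta(36, 5).
Equal-tailed 90% interval: the 0.05 and 0.95 quantiles of Beta(36, 5).
Posterior mean ≈ 0.878, SD ≈ 0.050; a Normal approximation gives roughly [0.795, 0.961].
Exact: F⁻¹(0.05) = 0.786; F⁻¹(0.95) = 0.949.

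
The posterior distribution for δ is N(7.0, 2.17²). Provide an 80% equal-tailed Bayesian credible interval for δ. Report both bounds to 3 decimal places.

[4.219, 9.781]

The posterior is symmetric, so the 80% equal-tailed interval is δ = 7.0 ± z·2.17 with z = 1.282.
Half-width: 1.282 × 2.17 = 2.781.
7.0 − 2.781 = 4.219; 7.0 + 2.781 = 9.781.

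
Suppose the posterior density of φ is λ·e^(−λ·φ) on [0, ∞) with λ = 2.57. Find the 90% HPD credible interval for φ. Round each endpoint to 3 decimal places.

[0.000, 0.896]

The exponential density is strictly decreasing on [0, ∞), so the HPD interval is anchored at 0: [0, q] with P(φ ≤ q) = 0.90.
q = −ln(1 − 0.90) / 2.57 = 2.3026 / 2.57 = 0.896.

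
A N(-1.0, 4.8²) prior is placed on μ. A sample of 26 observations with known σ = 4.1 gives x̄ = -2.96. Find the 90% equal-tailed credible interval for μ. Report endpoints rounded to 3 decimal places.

Posterior precision = 1/4.8² + 26/4.1² = 0.0434 + 1.5467 = 1.5901, so posterior SD = 0.7930.
Posterior mean = (-1.0/4.8² + 26·-2.96/4.1²) / 1.5901 = -2.9065.
Interval: -2.9065 ± 1.645 × 0.7930 → [-4.211, -1.602].

[-4.211, -1.602]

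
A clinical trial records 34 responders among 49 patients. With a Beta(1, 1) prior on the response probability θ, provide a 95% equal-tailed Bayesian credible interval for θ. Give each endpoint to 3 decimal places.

[0.554, 0.805]

Posterior: Beta(1+34, 1+15) = Beta(35, 16).
Equal-tailed 95% interval: the 0.025 and 0.975 quantiles of Beta(35, 16).
Posterior mean ≈ 0.686, SD ≈ 0.064; a Normal approximation gives roughly [0.560, 0.812].
Exact: F⁻¹(0.025) = 0.554; F⁻¹(0.975) = 0.805.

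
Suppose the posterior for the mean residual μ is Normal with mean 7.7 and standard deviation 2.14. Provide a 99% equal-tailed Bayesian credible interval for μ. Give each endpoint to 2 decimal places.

The posterior is symmetric, so the 99% equal-tailed interval is μ = 7.7 ± z·2.14 with z = 2.576.
Half-width: 2.576 × 2.14 = 5.51.
7.7 − 5.51 = 2.19; 7.7 + 5.51 = 13.21.

[2.19, 13.21]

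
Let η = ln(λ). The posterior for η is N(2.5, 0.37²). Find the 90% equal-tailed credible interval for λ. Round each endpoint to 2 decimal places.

On the log scale the 90% interval is 2.5 ± 1.645 × 0.37 = [1.8914, 3.1086].
Exponentiate: [e^1.8914, e^3.1086] = [6.63, 22.39].

[6.63, 22.39]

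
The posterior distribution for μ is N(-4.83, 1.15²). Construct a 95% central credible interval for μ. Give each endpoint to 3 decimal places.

[-7.084, -2.576]

The posterior is symmetric, so the 95% equal-tailed interval is μ = -4.83 ± z·1.15 with z = 1.960.
Half-width: 1.960 × 1.15 = 2.254.
-4.83 − 2.254 = -7.084; -4.83 + 2.254 = -2.576.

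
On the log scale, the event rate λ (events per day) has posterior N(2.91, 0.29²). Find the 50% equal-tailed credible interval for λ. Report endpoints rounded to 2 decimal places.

On the log scale the 50% interval is 2.91 ± 0.674 × 0.29 = [2.7144, 3.1056].
Exponentiate: [e^2.7144, e^3.1056] = [15.10, 22.32].

[15.10, 22.32]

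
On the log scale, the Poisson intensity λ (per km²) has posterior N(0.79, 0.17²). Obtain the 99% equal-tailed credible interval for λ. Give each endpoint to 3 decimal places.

[1.422, 3.414]

On the log scale the 99% interval is 0.79 ± 2.576 × 0.17 = [0.3521, 1.2279].
Exponentiate: [e^0.3521, e^1.2279] = [1.422, 3.414].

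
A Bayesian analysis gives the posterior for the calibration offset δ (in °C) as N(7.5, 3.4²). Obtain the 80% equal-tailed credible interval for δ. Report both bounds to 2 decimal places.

[3.14, 11.86]

The posterior is symmetric, so the 80% equal-tailed interval is δ = 7.5 ± z·3.4 with z = 1.282.
Half-width: 1.282 × 3.4 = 4.36.
7.5 − 4.36 = 3.14; 7.5 + 4.36 = 11.86.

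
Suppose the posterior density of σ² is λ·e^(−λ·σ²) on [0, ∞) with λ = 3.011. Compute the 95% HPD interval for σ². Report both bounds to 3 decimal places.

[0.000, 0.995]

The exponential density is strictly decreasing on [0, ∞), so the HPD interval is anchored at 0: [0, q] with P(σ² ≤ q) = 0.95.
q = −ln(1 − 0.95) / 3.011 = 2.9957 / 3.011 = 0.995.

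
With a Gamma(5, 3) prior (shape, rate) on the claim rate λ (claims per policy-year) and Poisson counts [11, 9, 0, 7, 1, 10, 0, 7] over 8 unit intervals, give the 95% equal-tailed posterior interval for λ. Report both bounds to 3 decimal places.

Posterior: Gamma(5+45, 3+8) = Gamma(50, 11) (shape, rate).
Equal-tailed 95% interval: Gamma(50, 11) quantiles at 0.025 and 0.975.
Posterior mean ≈ 4.545, SD ≈ 0.643; a Normal approximation gives roughly [3.286, 5.805].
Exact: lower = 3.374; upper = 5.889.

[3.374, 5.889]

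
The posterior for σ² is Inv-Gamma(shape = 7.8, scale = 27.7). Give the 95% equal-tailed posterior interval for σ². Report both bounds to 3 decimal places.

[1.957, 8.333]

Inverse-Gamma(7.8, 27.7) quantiles: F⁻¹(0.025) and F⁻¹(0.975).
Equivalently, 1/σ² ~ Gamma(7.8, rate = 27.7); invert its 0.975 and 0.025 quantiles.
Posterior mean ≈ 4.074, SD ≈ 1.691; a Normal approximation gives roughly [0.758, 7.389].
Exact: lower = 1.957; upper = 8.333.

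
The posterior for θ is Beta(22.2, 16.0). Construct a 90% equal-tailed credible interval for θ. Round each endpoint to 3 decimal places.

[0.449, 0.708]

Posterior: Beta(22.2, 16.0).
Equal-tailed 90% interval: the 0.05 and 0.95 quantiles of Beta(22.2, 16.0).
Posterior mean ≈ 0.581, SD ≈ 0.079; a Normal approximation gives roughly [0.452, 0.711].
Exact: F⁻¹(0.05) = 0.449; F⁻¹(0.95) = 0.708.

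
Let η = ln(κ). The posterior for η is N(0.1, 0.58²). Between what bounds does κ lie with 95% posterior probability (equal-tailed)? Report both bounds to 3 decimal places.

[0.355, 3.445]

On the log scale the 95% interval is 0.1 ± 1.960 × 0.58 = [-1.0368, 1.2368].
Exponentiate: [e^-1.0368, e^1.2368] = [0.355, 3.445].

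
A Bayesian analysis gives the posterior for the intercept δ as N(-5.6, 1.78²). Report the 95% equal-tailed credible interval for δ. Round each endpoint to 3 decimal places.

The posterior is symmetric, so the 95% equal-tailed interval is δ = -5.6 ± z·1.78 with z = 1.960.
Half-width: 1.960 × 1.78 = 3.489.
-5.6 − 3.489 = -9.089; -5.6 + 3.489 = -2.111.

[-9.089, -2.111]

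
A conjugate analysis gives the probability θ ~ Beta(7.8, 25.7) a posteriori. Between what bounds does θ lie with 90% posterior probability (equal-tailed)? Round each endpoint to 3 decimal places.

Posterior: Beta(7.8, 25.7).
Equal-tailed 90% interval: the 0.05 and 0.95 quantiles of Beta(7.8, 25.7).
Posterior mean ≈ 0.233, SD ≈ 0.072; a Normal approximation gives roughly [0.114, 0.351].
Exact: F⁻¹(0.05) = 0.124; F⁻¹(0.95) = 0.360.

[0.124, 0.360]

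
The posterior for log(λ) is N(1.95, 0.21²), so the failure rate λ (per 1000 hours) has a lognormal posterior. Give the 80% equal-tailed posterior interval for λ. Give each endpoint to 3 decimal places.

On the log scale the 80% interval is 1.95 ± 1.282 × 0.21 = [1.6809, 2.2191].
Exponentiate: [e^1.6809, e^2.2191] = [5.370, 9.199].

[5.370, 9.199]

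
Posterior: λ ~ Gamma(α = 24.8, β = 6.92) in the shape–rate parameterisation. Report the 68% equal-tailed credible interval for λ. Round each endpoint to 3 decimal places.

[2.872, 4.294]

Posterior: Gamma(shape 24.8, rate 6.92).
Equal-tailed 68% interval: Gamma(24.8, 6.92) quantiles at 0.16 and 0.84.
Posterior mean ≈ 3.584, SD ≈ 0.720; a Normal approximation gives roughly [2.868, 4.299].
Exact: lower = 2.872; upper = 4.294.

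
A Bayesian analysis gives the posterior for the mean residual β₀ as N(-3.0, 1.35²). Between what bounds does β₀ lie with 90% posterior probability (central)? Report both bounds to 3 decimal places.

The posterior is symmetric, so the 90% equal-tailed interval is β₀ = -3.0 ± z·1.35 with z = 1.645.
Half-width: 1.645 × 1.35 = 2.221.
-3.0 − 2.221 = -5.221; -3.0 + 2.221 = -0.779.

[-5.221, -0.779]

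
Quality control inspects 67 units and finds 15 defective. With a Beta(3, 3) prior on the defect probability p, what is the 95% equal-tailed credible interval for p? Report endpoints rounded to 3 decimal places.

Posterior: Beta(3+15, 3+52) = Beta(18, 55).
Equal-tailed 95% interval: the 0.025 and 0.975 quantiles of Beta(18, 55).
Posterior mean ≈ 0.247, SD ≈ 0.050; a Normal approximation gives roughly [0.148, 0.345].
Exact: F⁻¹(0.025) = 0.155; F⁻¹(0.975) = 0.351.

[0.155, 0.351]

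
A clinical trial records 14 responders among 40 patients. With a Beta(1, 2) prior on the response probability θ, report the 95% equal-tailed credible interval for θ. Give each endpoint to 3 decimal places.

Posterior: Beta(1+14, 2+26) = Beta(15, 28).
Equal-tailed 95% interval: the 0.025 and 0.975 quantiles of Beta(15, 28).
Posterior mean ≈ 0.349, SD ≈ 0.072; a Normal approximation gives roughly [0.208, 0.490].
Exact: F⁻¹(0.025) = 0.216; F⁻¹(0.975) = 0.495.

[0.216, 0.495]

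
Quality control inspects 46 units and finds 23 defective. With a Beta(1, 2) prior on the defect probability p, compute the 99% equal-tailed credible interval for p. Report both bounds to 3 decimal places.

Posterior: Beta(1+23, 2+23) = Beta(24, 25).
Equal-tailed 99% interval: the 0.005 and 0.995 quantiles of Beta(24, 25).
Posterior mean ≈ 0.490, SD ≈ 0.071; a Normal approximation gives roughly [0.308, 0.672].
Exact: F⁻¹(0.005) = 0.312; F⁻¹(0.995) = 0.669.

[0.312, 0.669]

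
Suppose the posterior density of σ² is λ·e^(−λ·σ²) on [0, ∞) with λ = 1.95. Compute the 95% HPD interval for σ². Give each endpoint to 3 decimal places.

[0.000, 1.536]

The exponential density is strictly decreasing on [0, ∞), so the HPD interval is anchored at 0: [0, q] with P(σ² ≤ q) = 0.95.
q = −ln(1 − 0.95) / 1.95 = 2.9957 / 1.95 = 1.536.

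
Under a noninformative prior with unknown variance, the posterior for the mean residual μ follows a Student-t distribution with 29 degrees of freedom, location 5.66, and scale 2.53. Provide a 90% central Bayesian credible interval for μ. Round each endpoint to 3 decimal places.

The t_29 distribution is symmetric; the 90% interval is 5.66 ± t·2.53 with t_{0.95,29} = 1.699.
Half-width: 1.699 × 2.53 = 4.299.
5.66 − 4.299 = 1.361; 5.66 + 4.299 = 9.959.

[1.361, 9.959]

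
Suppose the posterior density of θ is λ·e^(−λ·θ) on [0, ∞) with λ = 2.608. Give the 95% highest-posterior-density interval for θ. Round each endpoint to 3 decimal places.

The exponential density is strictly decreasing on [0, ∞), so the HPD interval is anchored at 0: [0, q] with P(θ ≤ q) = 0.95.
q = −ln(1 − 0.95) / 2.608 = 2.9957 / 2.608 = 1.149.

[0.000, 1.149]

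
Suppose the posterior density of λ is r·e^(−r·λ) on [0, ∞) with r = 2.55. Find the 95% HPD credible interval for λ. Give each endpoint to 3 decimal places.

[0.000, 1.175]

The exponential density is strictly decreasing on [0, ∞), so the HPD interval is anchored at 0: [0, q] with P(λ ≤ q) = 0.95.
q = −ln(1 − 0.95) / 2.55 = 2.9957 / 2.55 = 1.175.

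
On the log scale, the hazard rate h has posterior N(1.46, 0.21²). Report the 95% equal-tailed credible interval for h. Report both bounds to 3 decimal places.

On the log scale the 95% interval is 1.46 ± 1.960 × 0.21 = [1.0484, 1.8716].
Exponentiate: [e^1.0484, e^1.8716] = [2.853, 6.499].

[2.853, 6.499]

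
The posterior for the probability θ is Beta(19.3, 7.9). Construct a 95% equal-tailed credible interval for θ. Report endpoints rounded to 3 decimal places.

[0.529, 0.861]

Posterior: Beta(19.3, 7.9).
Equal-tailed 95% interval: the 0.025 and 0.975 quantiles of Beta(19.3, 7.9).
Posterior mean ≈ 0.710, SD ≈ 0.085; a Normal approximation gives roughly [0.542, 0.877].
Exact: F⁻¹(0.025) = 0.529; F⁻¹(0.975) = 0.861.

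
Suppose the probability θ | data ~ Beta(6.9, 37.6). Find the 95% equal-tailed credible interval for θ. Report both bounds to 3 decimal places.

[0.066, 0.274]

Posterior: Beta(6.9, 37.6).
Equal-tailed 95% interval: the 0.025 and 0.975 quantiles of Beta(6.9, 37.6).
Posterior mean ≈ 0.155, SD ≈ 0.054; a Normal approximation gives roughly [0.050, 0.260].
Exact: F⁻¹(0.025) = 0.066; F⁻¹(0.975) = 0.274.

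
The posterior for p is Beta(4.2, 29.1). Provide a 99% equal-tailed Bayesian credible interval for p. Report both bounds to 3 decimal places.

[0.024, 0.309]

Posterior: Beta(4.2, 29.1).
Equal-tailed 99% interval: the 0.005 and 0.995 quantiles of Beta(4.2, 29.1).
Posterior mean ≈ 0.126, SD ≈ 0.057; a Normal approximation gives roughly [-0.020, 0.272].
Exact: F⁻¹(0.005) = 0.024; F⁻¹(0.995) = 0.309.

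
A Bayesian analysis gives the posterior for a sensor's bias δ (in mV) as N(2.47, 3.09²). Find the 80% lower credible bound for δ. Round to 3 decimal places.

-0.131

Need L with P(δ ≥ L) = 0.80: L = 2.47 − z_{0.2}·3.09.
z = 0.842; L = 2.47 − 0.842 × 3.09 = -0.131.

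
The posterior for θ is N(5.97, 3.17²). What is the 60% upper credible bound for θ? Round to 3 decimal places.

6.773

Need U with P(θ ≤ U) = 0.60: U = 5.97 + z_{0.4}·3.17.
z = 0.253; U = 5.97 + 0.253 × 3.17 = 6.773.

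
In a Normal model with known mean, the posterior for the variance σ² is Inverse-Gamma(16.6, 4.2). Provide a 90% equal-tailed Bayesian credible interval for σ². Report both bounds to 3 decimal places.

Inverse-Gamma(16.6, 4.2) quantiles: F⁻¹(0.05) and F⁻¹(0.95).
Equivalently, 1/σ² ~ Gamma(16.6, rate = 4.2); invert its 0.95 and 0.05 quantiles.
Posterior mean ≈ 0.269, SD ≈ 0.070; a Normal approximation gives roughly [0.153, 0.385].
Exact: lower = 0.176; upper = 0.400.

[0.176, 0.400]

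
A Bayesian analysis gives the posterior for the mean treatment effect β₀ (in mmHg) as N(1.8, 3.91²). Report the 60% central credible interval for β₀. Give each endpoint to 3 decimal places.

The posterior is symmetric, so the 60% equal-tailed interval is β₀ = 1.8 ± z·3.91 with z = 0.842.
Half-width: 0.842 × 3.91 = 3.291.
1.8 − 3.291 = -1.491; 1.8 + 3.291 = 5.091.

[-1.491, 5.091]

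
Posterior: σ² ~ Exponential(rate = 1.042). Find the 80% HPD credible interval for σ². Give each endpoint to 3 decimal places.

[0.000, 1.545]

The exponential density is strictly decreasing on [0, ∞), so the HPD interval is anchored at 0: [0, q] with P(σ² ≤ q) = 0.80.
q = −ln(1 − 0.80) / 1.042 = 1.6094 / 1.042 = 1.545.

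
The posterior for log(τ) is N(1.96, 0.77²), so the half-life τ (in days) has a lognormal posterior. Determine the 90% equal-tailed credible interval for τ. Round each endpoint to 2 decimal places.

On the log scale the 90% interval is 1.96 ± 1.645 × 0.77 = [0.6935, 3.2265].
Exponentiate: [e^0.6935, e^3.2265] = [2.00, 25.19].

[2.00, 25.19]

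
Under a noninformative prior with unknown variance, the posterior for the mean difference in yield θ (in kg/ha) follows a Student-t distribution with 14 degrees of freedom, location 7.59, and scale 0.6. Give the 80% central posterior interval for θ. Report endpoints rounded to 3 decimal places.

[6.783, 8.397]

The t_14 distribution is symmetric; the 80% interval is 7.59 ± t·0.6 with t_{0.9,14} = 1.345.
Half-width: 1.345 × 0.6 = 0.807.
7.59 − 0.807 = 6.783; 7.59 + 0.807 = 8.397.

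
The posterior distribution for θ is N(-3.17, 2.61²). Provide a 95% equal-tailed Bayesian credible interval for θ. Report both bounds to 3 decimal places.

[-8.286, 1.946]

The posterior is symmetric, so the 95% equal-tailed interval is θ = -3.17 ± z·2.61 with z = 1.960.
Half-width: 1.960 × 2.61 = 5.116.
-3.17 − 5.116 = -8.286; -3.17 + 5.116 = 1.946.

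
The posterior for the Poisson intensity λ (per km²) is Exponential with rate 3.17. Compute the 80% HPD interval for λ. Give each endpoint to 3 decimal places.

[0.000, 0.508]

The exponential density is strictly decreasing on [0, ∞), so the HPD interval is anchored at 0: [0, q] with P(λ ≤ q) = 0.80.
q = −ln(1 − 0.80) / 3.17 = 1.6094 / 3.17 = 0.508.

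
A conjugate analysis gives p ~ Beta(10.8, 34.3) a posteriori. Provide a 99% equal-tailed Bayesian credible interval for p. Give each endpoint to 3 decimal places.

[0.102, 0.419]

Posterior: Beta(10.8, 34.3).
Equal-tailed 99% interval: the 0.005 and 0.995 quantiles of Beta(10.8, 34.3).
Posterior mean ≈ 0.239, SD ≈ 0.063; a Normal approximation gives roughly [0.078, 0.401].
Exact: F⁻¹(0.005) = 0.102; F⁻¹(0.995) = 0.419.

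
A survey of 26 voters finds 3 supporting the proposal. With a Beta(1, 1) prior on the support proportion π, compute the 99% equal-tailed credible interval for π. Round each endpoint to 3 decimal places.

Posterior: Beta(1+3, 1+23) = Beta(4, 24).
Equal-tailed 99% interval: the 0.005 and 0.995 quantiles of Beta(4, 24).
Posterior mean ≈ 0.143, SD ≈ 0.065; a Normal approximation gives roughly [-0.025, 0.310].
Exact: F⁻¹(0.005) = 0.026; F⁻¹(0.995) = 0.351.

[0.026, 0.351]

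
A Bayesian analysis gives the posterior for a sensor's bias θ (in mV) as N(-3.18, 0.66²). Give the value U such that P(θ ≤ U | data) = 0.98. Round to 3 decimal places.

-1.825

Need U with P(θ ≤ U) = 0.98: U = -3.18 + z_{0.02}·0.66.
z = 2.054; U = -3.18 + 2.054 × 0.66 = -1.825.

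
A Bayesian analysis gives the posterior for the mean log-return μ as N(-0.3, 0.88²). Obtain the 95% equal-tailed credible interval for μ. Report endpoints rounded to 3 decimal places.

The posterior is symmetric, so the 95% equal-tailed interval is μ = -0.3 ± z·0.88 with z = 1.960.
Half-width: 1.960 × 0.88 = 1.725.
-0.3 − 1.725 = -2.025; -0.3 + 1.725 = 1.425.

[-2.025, 1.425]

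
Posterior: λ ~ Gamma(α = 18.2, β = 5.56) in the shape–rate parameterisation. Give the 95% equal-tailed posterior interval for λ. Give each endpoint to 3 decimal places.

[1.946, 4.940]

Posterior: Gamma(shape 18.2, rate 5.56).
Equal-tailed 95% interval: Gamma(18.2, 5.56) quantiles at 0.025 and 0.975.
Posterior mean ≈ 3.273, SD ≈ 0.767; a Normal approximation gives roughly [1.770, 4.777].
Exact: lower = 1.946; upper = 4.940.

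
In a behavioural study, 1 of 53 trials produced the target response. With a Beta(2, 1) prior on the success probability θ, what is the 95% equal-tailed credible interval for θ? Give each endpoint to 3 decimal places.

[0.011, 0.125]

Posterior: Beta(2+1, 1+52) = Beta(3, 53).
Equal-tailed 95% interval: the 0.025 and 0.975 quantiles of Beta(3, 53).
Posterior mean ≈ 0.054, SD ≈ 0.030; a Normal approximation gives roughly [-0.005, 0.112].
Exact: F⁻¹(0.025) = 0.011; F⁻¹(0.975) = 0.125.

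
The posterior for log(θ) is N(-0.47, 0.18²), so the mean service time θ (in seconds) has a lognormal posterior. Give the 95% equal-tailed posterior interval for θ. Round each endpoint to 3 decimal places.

[0.439, 0.889]

On the log scale the 95% interval is -0.47 ± 1.960 × 0.18 = [-0.8228, -0.1172].
Exponentiate: [e^-0.8228, e^-0.1172] = [0.439, 0.889].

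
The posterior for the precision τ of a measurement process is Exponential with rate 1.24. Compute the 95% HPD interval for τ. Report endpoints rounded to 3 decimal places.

The exponential density is strictly decreasing on [0, ∞), so the HPD interval is anchored at 0: [0, q] with P(τ ≤ q) = 0.95.
q = −ln(1 − 0.95) / 1.24 = 2.9957 / 1.24 = 2.416.

[0.000, 2.416]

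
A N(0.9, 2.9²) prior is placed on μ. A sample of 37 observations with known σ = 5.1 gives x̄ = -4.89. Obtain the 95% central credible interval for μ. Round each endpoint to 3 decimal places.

Posterior precision = 1/2.9² + 37/5.1² = 0.1189 + 1.4225 = 1.5414, so posterior SD = 0.8054.
Posterior mean = (0.9/2.9² + 37·-4.89/5.1²) / 1.5414 = -4.4434.
Interval: -4.4434 ± 1.960 × 0.8054 → [-6.022, -2.865].

[-6.022, -2.865]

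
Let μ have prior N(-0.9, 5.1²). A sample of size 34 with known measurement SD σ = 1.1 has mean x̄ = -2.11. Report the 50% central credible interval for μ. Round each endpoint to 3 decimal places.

[-2.236, -1.981]

Posterior precision = 1/5.1² + 34/1.1² = 0.0384 + 28.0992 = 28.1376, so posterior SD = 0.1885.
Posterior mean = (-0.9/5.1² + 34·-2.11/1.1²) / 28.1376 = -2.1083.
Interval: -2.1083 ± 0.674 × 0.1885 → [-2.236, -1.981].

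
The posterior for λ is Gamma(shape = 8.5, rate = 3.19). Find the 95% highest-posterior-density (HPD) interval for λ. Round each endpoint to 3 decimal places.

The posterior is unimodal and skewed, so the HPD interval has equal density at both endpoints and is the shortest 95% interval.
Solving f(1.033) = f(4.485) with F(4.485) − F(1.033) = 0.95 gives [1.033, 4.485].
For comparison, the equal-tailed interval is [1.186, 4.732]; the HPD is narrower and shifted toward the mode.

[1.033, 4.485]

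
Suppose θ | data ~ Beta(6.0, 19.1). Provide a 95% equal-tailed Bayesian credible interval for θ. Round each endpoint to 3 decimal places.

[0.097, 0.420]

Posterior: Beta(6.0, 19.1).
Equal-tailed 95% interval: the 0.025 and 0.975 quantiles of Beta(6.0, 19.1).
Posterior mean ≈ 0.239, SD ≈ 0.083; a Normal approximation gives roughly [0.075, 0.403].
Exact: F⁻¹(0.025) = 0.097; F⁻¹(0.975) = 0.420.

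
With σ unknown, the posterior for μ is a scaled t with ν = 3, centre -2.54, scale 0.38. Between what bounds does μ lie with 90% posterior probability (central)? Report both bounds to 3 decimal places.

The t_3 distribution is symmetric; the 90% interval is -2.54 ± t·0.38 with t_{0.95,3} = 2.353.
Half-width: 2.353 × 0.38 = 0.894.
-2.54 − 0.894 = -3.434; -2.54 + 0.894 = -1.646.

[-3.434, -1.646]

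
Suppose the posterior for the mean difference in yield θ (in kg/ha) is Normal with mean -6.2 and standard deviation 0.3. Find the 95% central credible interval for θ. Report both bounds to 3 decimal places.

The posterior is symmetric, so the 95% equal-tailed interval is θ = -6.2 ± z·0.3 with z = 1.960.
Half-width: 1.960 × 0.3 = 0.588.
-6.2 − 0.588 = -6.788; -6.2 + 0.588 = -5.612.

[-6.788, -5.612]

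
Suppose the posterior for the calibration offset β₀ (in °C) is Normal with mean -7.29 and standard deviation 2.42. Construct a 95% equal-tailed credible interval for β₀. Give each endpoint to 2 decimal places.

The posterior is symmetric, so the 95% equal-tailed interval is β₀ = -7.29 ± z·2.42 with z = 1.960.
Half-width: 1.960 × 2.42 = 4.74.
-7.29 − 4.74 = -12.03; -7.29 + 4.74 = -2.55.

[-12.03, -2.55]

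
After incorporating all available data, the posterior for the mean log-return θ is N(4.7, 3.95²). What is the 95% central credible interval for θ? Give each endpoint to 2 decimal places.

[-3.04, 12.44]

The posterior is symmetric, so the 95% equal-tailed interval is θ = 4.7 ± z·3.95 with z = 1.960.
Half-width: 1.960 × 3.95 = 7.74.
4.7 − 7.74 = -3.04; 4.7 + 7.74 = 12.44.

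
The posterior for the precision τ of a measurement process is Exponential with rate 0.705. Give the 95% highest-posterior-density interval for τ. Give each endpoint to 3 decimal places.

The exponential density is strictly decreasing on [0, ∞), so the HPD interval is anchored at 0: [0, q] with P(τ ≤ q) = 0.95.
q = −ln(1 − 0.95) / 0.705 = 2.9957 / 0.705 = 4.249.

[0.000, 4.249]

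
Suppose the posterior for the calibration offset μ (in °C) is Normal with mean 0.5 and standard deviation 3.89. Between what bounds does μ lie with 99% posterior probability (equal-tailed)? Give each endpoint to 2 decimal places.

The posterior is symmetric, so the 99% equal-tailed interval is μ = 0.5 ± z·3.89 with z = 2.576.
Half-width: 2.576 × 3.89 = 10.02.
0.5 − 10.02 = -9.52; 0.5 + 10.02 = 10.52.

[-9.52, 10.52]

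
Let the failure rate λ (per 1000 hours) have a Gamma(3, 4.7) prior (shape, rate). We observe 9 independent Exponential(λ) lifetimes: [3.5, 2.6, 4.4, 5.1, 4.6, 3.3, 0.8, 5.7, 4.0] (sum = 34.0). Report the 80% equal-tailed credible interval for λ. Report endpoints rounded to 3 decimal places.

Posterior: Gamma(3+9, 4.7+34.0) = Gamma(12, 38.7) (shape, rate).
Equal-tailed 80% interval: Gamma(12, 38.7) quantiles at 0.1 and 0.9.
Posterior mean ≈ 0.310, SD ≈ 0.090; a Normal approximation gives roughly [0.195, 0.425].
Exact: lower = 0.202; upper = 0.429.

[0.202, 0.429]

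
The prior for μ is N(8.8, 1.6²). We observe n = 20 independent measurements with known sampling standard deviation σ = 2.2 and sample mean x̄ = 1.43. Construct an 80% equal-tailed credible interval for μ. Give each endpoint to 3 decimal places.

[1.464, 2.669]

Posterior precision = 1/1.6² + 20/2.2² = 0.3906 + 4.1322 = 4.5229, so posterior SD = 0.4702.
Posterior mean = (8.8/1.6² + 20·1.43/2.2²) / 4.5229 = 2.0665.
Interval: 2.0665 ± 1.282 × 0.4702 → [1.464, 2.669].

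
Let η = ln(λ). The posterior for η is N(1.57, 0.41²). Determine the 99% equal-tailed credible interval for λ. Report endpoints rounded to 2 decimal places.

On the log scale the 99% interval is 1.57 ± 2.576 × 0.41 = [0.5139, 2.6261].
Exponentiate: [e^0.5139, e^2.6261] = [1.67, 13.82].

[1.67, 13.82]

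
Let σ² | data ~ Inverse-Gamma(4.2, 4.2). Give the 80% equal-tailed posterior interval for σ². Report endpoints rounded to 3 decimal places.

Inverse-Gamma(4.2, 4.2) quantiles: F⁻¹(0.1) and F⁻¹(0.9).
Equivalently, 1/σ² ~ Gamma(4.2, rate = 4.2); invert its 0.9 and 0.1 quantiles.
Posterior mean ≈ 1.312, SD ≈ 0.885; a Normal approximation gives roughly [0.178, 2.447].
Exact: lower = 0.605; upper = 2.235.

[0.605, 2.235]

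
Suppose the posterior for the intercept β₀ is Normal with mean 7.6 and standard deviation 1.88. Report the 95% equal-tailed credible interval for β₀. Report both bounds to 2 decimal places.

[3.92, 11.28]

The posterior is symmetric, so the 95% equal-tailed interval is β₀ = 7.6 ± z·1.88 with z = 1.960.
Half-width: 1.960 × 1.88 = 3.68.
7.6 − 3.68 = 3.92; 7.6 + 3.68 = 11.28.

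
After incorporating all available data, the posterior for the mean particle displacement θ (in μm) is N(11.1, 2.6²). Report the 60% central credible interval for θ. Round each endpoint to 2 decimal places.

[8.91, 13.29]

The posterior is symmetric, so the 60% equal-tailed interval is θ = 11.1 ± z·2.6 with z = 0.842.
Half-width: 0.842 × 2.6 = 2.19.
11.1 − 2.19 = 8.91; 11.1 + 2.19 = 13.29.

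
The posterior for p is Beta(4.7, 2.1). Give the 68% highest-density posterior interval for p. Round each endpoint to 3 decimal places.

[0.577, 0.908]

The posterior is unimodal and skewed, so the HPD interval has equal density at both endpoints and is the shortest 68% interval.
Solving f(0.577) = f(0.908) with F(0.908) − F(0.577) = 0.68 gives [0.577, 0.908].
For comparison, the equal-tailed interval is [0.517, 0.862]; the HPD is narrower and shifted toward the mode.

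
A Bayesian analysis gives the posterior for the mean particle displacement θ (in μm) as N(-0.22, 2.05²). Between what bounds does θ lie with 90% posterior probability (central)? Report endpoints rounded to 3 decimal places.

The posterior is symmetric, so the 90% equal-tailed interval is θ = -0.22 ± z·2.05 with z = 1.645.
Half-width: 1.645 × 2.05 = 3.372.
-0.22 − 3.372 = -3.592; -0.22 + 3.372 = 3.152.

[-3.592, 3.152]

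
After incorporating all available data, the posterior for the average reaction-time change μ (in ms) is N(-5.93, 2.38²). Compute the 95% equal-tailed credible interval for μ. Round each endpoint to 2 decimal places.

The posterior is symmetric, so the 95% equal-tailed interval is μ = -5.93 ± z·2.38 with z = 1.960.
Half-width: 1.960 × 2.38 = 4.66.
-5.93 − 4.66 = -10.59; -5.93 + 4.66 = -1.27.

[-10.59, -1.27]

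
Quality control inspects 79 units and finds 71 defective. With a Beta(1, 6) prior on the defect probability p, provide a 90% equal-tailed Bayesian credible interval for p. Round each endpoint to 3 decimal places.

[0.768, 0.898]

Posterior: Beta(1+71, 6+8) = Beta(72, 14).
Equal-tailed 90% interval: the 0.05 and 0.95 quantiles of Beta(72, 14).
Posterior mean ≈ 0.837, SD ≈ 0.040; a Normal approximation gives roughly [0.772, 0.902].
Exact: F⁻¹(0.05) = 0.768; F⁻¹(0.95) = 0.898.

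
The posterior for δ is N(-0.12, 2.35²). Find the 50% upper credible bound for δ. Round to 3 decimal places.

-0.120

Need U with P(δ ≤ U) = 0.50: U = -0.12 + z_{0.5}·2.35.
z = 0.000; U = -0.12 + 0.000 × 2.35 = -0.120.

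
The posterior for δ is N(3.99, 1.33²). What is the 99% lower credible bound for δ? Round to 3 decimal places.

0.896

Need L with P(δ ≥ L) = 0.99: L = 3.99 − z_{0.01}·1.33.
z = 2.326; L = 3.99 − 2.326 × 1.33 = 0.896.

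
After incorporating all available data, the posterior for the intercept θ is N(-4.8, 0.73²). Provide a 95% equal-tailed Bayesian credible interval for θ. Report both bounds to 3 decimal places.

The posterior is symmetric, so the 95% equal-tailed interval is θ = -4.8 ± z·0.73 with z = 1.960.
Half-width: 1.960 × 0.73 = 1.431.
-4.8 − 1.431 = -6.231; -4.8 + 1.431 = -3.369.

[-6.231, -3.369]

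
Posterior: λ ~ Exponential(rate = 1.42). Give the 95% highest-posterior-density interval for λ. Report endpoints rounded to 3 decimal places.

The exponential density is strictly decreasing on [0, ∞), so the HPD interval is anchored at 0: [0, q] with P(λ ≤ q) = 0.95.
q = −ln(1 − 0.95) / 1.42 = 2.9957 / 1.42 = 2.110.

[0.000, 2.110]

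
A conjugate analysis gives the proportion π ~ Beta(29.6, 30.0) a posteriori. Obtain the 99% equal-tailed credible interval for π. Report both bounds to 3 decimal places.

[0.334, 0.660]

Posterior: Beta(29.6, 30.0).
Equal-tailed 99% interval: the 0.005 and 0.995 quantiles of Beta(29.6, 30.0).
Posterior mean ≈ 0.497, SD ≈ 0.064; a Normal approximation gives roughly [0.331, 0.662].
Exact: F⁻¹(0.005) = 0.334; F⁻¹(0.995) = 0.660.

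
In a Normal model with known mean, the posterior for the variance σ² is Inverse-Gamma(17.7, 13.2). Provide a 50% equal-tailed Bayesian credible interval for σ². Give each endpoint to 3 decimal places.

[0.649, 0.897]

Inverse-Gamma(17.7, 13.2) quantiles: F⁻¹(0.25) and F⁻¹(0.75).
Equivalently, 1/σ² ~ Gamma(17.7, rate = 13.2); invert its 0.75 and 0.25 quantiles.
Posterior mean ≈ 0.790, SD ≈ 0.199; a Normal approximation gives roughly [0.656, 0.925].
Exact: lower = 0.649; upper = 0.897.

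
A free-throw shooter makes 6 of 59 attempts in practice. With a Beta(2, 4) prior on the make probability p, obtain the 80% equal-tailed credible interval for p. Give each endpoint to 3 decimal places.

[0.074, 0.177]

Posterior: Beta(2+6, 4+53) = Beta(8, 57).
Equal-tailed 80% interval: the 0.1 and 0.9 quantiles of Beta(8, 57).
Posterior mean ≈ 0.123, SD ≈ 0.040; a Normal approximation gives roughly [0.071, 0.175].
Exact: F⁻¹(0.1) = 0.074; F⁻¹(0.9) = 0.177.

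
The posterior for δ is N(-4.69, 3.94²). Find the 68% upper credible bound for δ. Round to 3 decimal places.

-2.847

Need U with P(δ ≤ U) = 0.68: U = -4.69 + z_{0.32}·3.94.
z = 0.468; U = -4.69 + 0.468 × 3.94 = -2.847.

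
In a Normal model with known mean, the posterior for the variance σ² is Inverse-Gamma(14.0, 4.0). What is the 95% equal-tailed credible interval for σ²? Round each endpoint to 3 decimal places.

Inverse-Gamma(14.0, 4.0) quantiles: F⁻¹(0.025) and F⁻¹(0.975).
Equivalently, 1/σ² ~ Gamma(14.0, rate = 4.0); invert its 0.975 and 0.025 quantiles.
Posterior mean ≈ 0.308, SD ≈ 0.089; a Normal approximation gives roughly [0.134, 0.482].
Exact: lower = 0.180; upper = 0.523.

[0.180, 0.523]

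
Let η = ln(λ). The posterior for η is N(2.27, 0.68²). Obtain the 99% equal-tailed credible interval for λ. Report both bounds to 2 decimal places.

On the log scale the 99% interval is 2.27 ± 2.576 × 0.68 = [0.5184, 4.0216].
Exponentiate: [e^0.5184, e^4.0216] = [1.68, 55.79].

[1.68, 55.79]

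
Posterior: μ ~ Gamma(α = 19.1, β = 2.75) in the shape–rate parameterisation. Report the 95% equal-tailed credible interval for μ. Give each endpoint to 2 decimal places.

Posterior: Gamma(shape 19.1, rate 2.75).
Equal-tailed 95% interval: Gamma(19.1, 2.75) quantiles at 0.025 and 0.975.
Posterior mean ≈ 6.95, SD ≈ 1.59; a Normal approximation gives roughly [3.83, 10.06].
Exact: lower = 4.19; upper = 10.39.

[4.19, 10.39]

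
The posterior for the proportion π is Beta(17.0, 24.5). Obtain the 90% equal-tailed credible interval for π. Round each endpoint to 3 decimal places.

[0.288, 0.536]

Posterior: Beta(17.0, 24.5).
Equal-tailed 90% interval: the 0.05 and 0.95 quantiles of Beta(17.0, 24.5).
Posterior mean ≈ 0.410, SD ≈ 0.075; a Normal approximation gives roughly [0.286, 0.534].
Exact: F⁻¹(0.05) = 0.288; F⁻¹(0.95) = 0.536.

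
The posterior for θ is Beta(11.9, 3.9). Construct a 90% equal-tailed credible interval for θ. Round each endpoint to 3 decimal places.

Posterior: Beta(11.9, 3.9).
Equal-tailed 90% interval: the 0.05 and 0.95 quantiles of Beta(11.9, 3.9).
Posterior mean ≈ 0.753, SD ≈ 0.105; a Normal approximation gives roughly [0.580, 0.926].
Exact: F⁻¹(0.05) = 0.563; F⁻¹(0.95) = 0.906.

[0.563, 0.906]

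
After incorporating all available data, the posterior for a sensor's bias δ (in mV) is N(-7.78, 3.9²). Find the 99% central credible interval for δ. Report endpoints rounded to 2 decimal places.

The posterior is symmetric, so the 99% equal-tailed interval is δ = -7.78 ± z·3.9 with z = 2.576.
Half-width: 2.576 × 3.9 = 10.05.
-7.78 − 10.05 = -17.83; -7.78 + 10.05 = 2.27.

[-17.83, 2.27]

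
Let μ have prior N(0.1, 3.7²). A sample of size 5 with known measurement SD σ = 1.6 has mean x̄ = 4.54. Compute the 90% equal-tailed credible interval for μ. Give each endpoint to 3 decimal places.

Posterior precision = 1/3.7² + 5/1.6² = 0.0730 + 1.9531 = 2.0262, so posterior SD = 0.7025.
Posterior mean = (0.1/3.7² + 5·4.54/1.6²) / 2.0262 = 4.3799.
Interval: 4.3799 ± 1.645 × 0.7025 → [3.224, 5.535].

[3.224, 5.535]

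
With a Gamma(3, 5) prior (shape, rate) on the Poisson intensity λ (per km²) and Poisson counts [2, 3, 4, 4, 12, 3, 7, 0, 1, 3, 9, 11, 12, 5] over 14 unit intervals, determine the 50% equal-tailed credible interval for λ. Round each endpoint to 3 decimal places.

[3.834, 4.463]

Posterior: Gamma(3+76, 5+14) = Gamma(79, 19) (shape, rate).
Equal-tailed 50% interval: Gamma(79, 19) quantiles at 0.25 and 0.75.
Posterior mean ≈ 4.158, SD ≈ 0.468; a Normal approximation gives roughly [3.842, 4.473].
Exact: lower = 3.834; upper = 4.463.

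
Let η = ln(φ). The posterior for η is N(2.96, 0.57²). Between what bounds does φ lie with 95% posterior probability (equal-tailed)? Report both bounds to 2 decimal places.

On the log scale the 95% interval is 2.96 ± 1.960 × 0.57 = [1.8428, 4.0772].
Exponentiate: [e^1.8428, e^4.0772] = [6.31, 58.98].

[6.31, 58.98]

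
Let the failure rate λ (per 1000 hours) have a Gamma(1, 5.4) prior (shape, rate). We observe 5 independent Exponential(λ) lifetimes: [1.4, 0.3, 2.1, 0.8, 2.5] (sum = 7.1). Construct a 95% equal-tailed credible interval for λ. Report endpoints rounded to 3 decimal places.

[0.176, 0.933]

Posterior: Gamma(1+5, 5.4+7.1) = Gamma(6, 12.5) (shape, rate).
Equal-tailed 95% interval: Gamma(6, 12.5) quantiles at 0.025 and 0.975.
Posterior mean ≈ 0.480, SD ≈ 0.196; a Normal approximation gives roughly [0.096, 0.864].
Exact: lower = 0.176; upper = 0.933.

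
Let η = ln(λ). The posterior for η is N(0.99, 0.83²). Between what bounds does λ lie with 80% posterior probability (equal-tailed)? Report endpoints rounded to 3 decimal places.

On the log scale the 80% interval is 0.99 ± 1.282 × 0.83 = [-0.0737, 2.0537].
Exponentiate: [e^-0.0737, e^2.0537] = [0.929, 7.797].

[0.929, 7.797]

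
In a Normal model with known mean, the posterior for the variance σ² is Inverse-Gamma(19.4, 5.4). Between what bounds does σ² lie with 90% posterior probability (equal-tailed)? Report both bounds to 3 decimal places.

[0.199, 0.423]

Inverse-Gamma(19.4, 5.4) quantiles: F⁻¹(0.05) and F⁻¹(0.95).
Equivalently, 1/σ² ~ Gamma(19.4, rate = 5.4); invert its 0.95 and 0.05 quantiles.
Posterior mean ≈ 0.293, SD ≈ 0.070; a Normal approximation gives roughly [0.178, 0.409].
Exact: lower = 0.199; upper = 0.423.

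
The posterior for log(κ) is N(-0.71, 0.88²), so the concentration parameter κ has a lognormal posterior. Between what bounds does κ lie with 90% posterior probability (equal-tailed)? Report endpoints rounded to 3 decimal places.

On the log scale the 90% interval is -0.71 ± 1.645 × 0.88 = [-2.1575, 0.7375].
Exponentiate: [e^-2.1575, e^0.7375] = [0.116, 2.091].

[0.116, 2.091]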